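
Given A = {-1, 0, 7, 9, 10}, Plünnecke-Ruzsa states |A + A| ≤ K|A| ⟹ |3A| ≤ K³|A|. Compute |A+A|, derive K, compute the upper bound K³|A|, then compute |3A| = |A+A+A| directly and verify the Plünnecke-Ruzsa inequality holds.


|A| = 5.
Step 1: Compute A + A by enumerating all 25 pairs.
A + A = {-2, -1, 0, 6, 7, 8, 9, 10, 14, 16, 17, 18, 19, 20}, so |A + A| = 14.
Step 2: Doubling constant K = |A + A|/|A| = 14/5 = 14/5 ≈ 2.8000.
Step 3: Plünnecke-Ruzsa gives |3A| ≤ K³·|A| = (2.8000)³ · 5 ≈ 109.7600.
Step 4: Compute 3A = A + A + A directly by enumerating all triples (a,b,c) ∈ A³; |3A| = 27.
Step 5: Check 27 ≤ 109.7600? Yes ✓.

K = 14/5, Plünnecke-Ruzsa bound K³|A| ≈ 109.7600, |3A| = 27, inequality holds.


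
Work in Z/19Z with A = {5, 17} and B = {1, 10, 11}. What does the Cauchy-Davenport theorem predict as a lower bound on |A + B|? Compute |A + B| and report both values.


Cauchy-Davenport: |A + B| ≥ min(p, |A| + |B| - 1) for A, B nonempty in Z/pZ.
|A| = 2, |B| = 3, p = 19.
CD lower bound = min(19, 2 + 3 - 1) = min(19, 4) = 4.
Compute A + B mod 19 directly:
a = 5: 5+1=6, 5+10=15, 5+11=16
a = 17: 17+1=18, 17+10=8, 17+11=9
A + B = {6, 8, 9, 15, 16, 18}, so |A + B| = 6.
Verify: 6 ≥ 4? Yes ✓.

CD lower bound = 4, actual |A + B| = 6.


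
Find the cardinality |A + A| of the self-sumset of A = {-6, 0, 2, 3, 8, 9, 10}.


A + A = {a + a' : a, a' ∈ A}; |A| = 7.
General bounds: 2|A| - 1 ≤ |A + A| ≤ |A|(|A|+1)/2, i.e. 13 ≤ |A + A| ≤ 28.
Lower bound 2|A|-1 is attained iff A is an arithmetic progression.
Enumerate sums a + a' for a ≤ a' (symmetric, so this suffices):
a = -6: -6+-6=-12, -6+0=-6, -6+2=-4, -6+3=-3, -6+8=2, -6+9=3, -6+10=4
a = 0: 0+0=0, 0+2=2, 0+3=3, 0+8=8, 0+9=9, 0+10=10
a = 2: 2+2=4, 2+3=5, 2+8=10, 2+9=11, 2+10=12
a = 3: 3+3=6, 3+8=11, 3+9=12, 3+10=13
a = 8: 8+8=16, 8+9=17, 8+10=18
a = 9: 9+9=18, 9+10=19
a = 10: 10+10=20
Distinct sums: {-12, -6, -4, -3, 0, 2, 3, 4, 5, 6, 8, 9, 10, 11, 12, 13, 16, 17, 18, 19, 20}
|A + A| = 21

|A + A| = 21


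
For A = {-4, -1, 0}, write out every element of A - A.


A - A = {a - a' : a, a' ∈ A}.
Compute a - a' for each ordered pair (a, a'):
a = -4: -4--4=0, -4--1=-3, -4-0=-4
a = -1: -1--4=3, -1--1=0, -1-0=-1
a = 0: 0--4=4, 0--1=1, 0-0=0
Collecting distinct values (and noting 0 appears from a-a):
A - A = {-4, -3, -1, 0, 1, 3, 4}
|A - A| = 7

A - A = {-4, -3, -1, 0, 1, 3, 4}


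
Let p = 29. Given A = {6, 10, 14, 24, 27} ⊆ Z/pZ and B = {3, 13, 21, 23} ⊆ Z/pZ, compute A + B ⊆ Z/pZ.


Work in Z/29Z: reduce every sum a + b modulo 29.
Enumerate all 20 pairs:
a = 6: 6+3=9, 6+13=19, 6+21=27, 6+23=0
a = 10: 10+3=13, 10+13=23, 10+21=2, 10+23=4
a = 14: 14+3=17, 14+13=27, 14+21=6, 14+23=8
a = 24: 24+3=27, 24+13=8, 24+21=16, 24+23=18
a = 27: 27+3=1, 27+13=11, 27+21=19, 27+23=21
Distinct residues collected: {0, 1, 2, 4, 6, 8, 9, 11, 13, 16, 17, 18, 19, 21, 23, 27}
|A + B| = 16 (out of 29 total residues).

A + B = {0, 1, 2, 4, 6, 8, 9, 11, 13, 16, 17, 18, 19, 21, 23, 27}


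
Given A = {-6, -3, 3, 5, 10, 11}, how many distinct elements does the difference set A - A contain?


A - A = {a - a' : a, a' ∈ A}; |A| = 6.
Bounds: 2|A|-1 ≤ |A - A| ≤ |A|² - |A| + 1, i.e. 11 ≤ |A - A| ≤ 31.
Note: 0 ∈ A - A always (from a - a). The set is symmetric: if d ∈ A - A then -d ∈ A - A.
Enumerate nonzero differences d = a - a' with a > a' (then include -d):
Positive differences: {1, 2, 3, 5, 6, 7, 8, 9, 11, 13, 14, 16, 17}
Full difference set: {0} ∪ (positive diffs) ∪ (negative diffs).
|A - A| = 1 + 2·13 = 27 (matches direct enumeration: 27).

|A - A| = 27


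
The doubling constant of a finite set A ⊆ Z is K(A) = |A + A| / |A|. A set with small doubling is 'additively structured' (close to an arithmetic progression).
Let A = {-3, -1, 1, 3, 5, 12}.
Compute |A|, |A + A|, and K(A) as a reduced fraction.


|A| = 6.
Compute A + A by enumerating all 36 pairs.
A + A = {-6, -4, -2, 0, 2, 4, 6, 8, 9, 10, 11, 13, 15, 17, 24}, so |A + A| = 15.
K = |A + A| / |A| = 15/6 = 5/2 ≈ 2.5000.
Reference: AP of size 6 gives K = 11/6 ≈ 1.8333; a fully generic set of size 6 gives K ≈ 3.5000.

|A| = 6, |A + A| = 15, K = 15/6 = 5/2.


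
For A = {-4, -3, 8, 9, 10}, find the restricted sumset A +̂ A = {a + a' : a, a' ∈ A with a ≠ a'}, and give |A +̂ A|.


Restricted sumset: A +̂ A = {a + a' : a ∈ A, a' ∈ A, a ≠ a'}.
Equivalently, take A + A and drop any sum 2a that is achievable ONLY as a + a for a ∈ A (i.e. sums representable only with equal summands).
Enumerate pairs (a, a') with a < a' (symmetric, so each unordered pair gives one sum; this covers all a ≠ a'):
  -4 + -3 = -7
  -4 + 8 = 4
  -4 + 9 = 5
  -4 + 10 = 6
  -3 + 8 = 5
  -3 + 9 = 6
  -3 + 10 = 7
  8 + 9 = 17
  8 + 10 = 18
  9 + 10 = 19
Collected distinct sums: {-7, 4, 5, 6, 7, 17, 18, 19}
|A +̂ A| = 8
(Reference bound: |A +̂ A| ≥ 2|A| - 3 for |A| ≥ 2, with |A| = 5 giving ≥ 7.)

|A +̂ A| = 8


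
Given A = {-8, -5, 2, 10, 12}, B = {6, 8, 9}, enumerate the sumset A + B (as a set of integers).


A + B = {a + b : a ∈ A, b ∈ B}.
Enumerate all |A|·|B| = 5·3 = 15 pairs (a, b) and collect distinct sums.
a = -8: -8+6=-2, -8+8=0, -8+9=1
a = -5: -5+6=1, -5+8=3, -5+9=4
a = 2: 2+6=8, 2+8=10, 2+9=11
a = 10: 10+6=16, 10+8=18, 10+9=19
a = 12: 12+6=18, 12+8=20, 12+9=21
Collecting distinct sums: A + B = {-2, 0, 1, 3, 4, 8, 10, 11, 16, 18, 19, 20, 21}
|A + B| = 13

A + B = {-2, 0, 1, 3, 4, 8, 10, 11, 16, 18, 19, 20, 21}


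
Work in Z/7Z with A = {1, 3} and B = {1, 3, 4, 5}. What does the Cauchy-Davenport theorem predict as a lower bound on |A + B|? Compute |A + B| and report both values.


Cauchy-Davenport: |A + B| ≥ min(p, |A| + |B| - 1) for A, B nonempty in Z/pZ.
|A| = 2, |B| = 4, p = 7.
CD lower bound = min(7, 2 + 4 - 1) = min(7, 5) = 5.
Compute A + B mod 7 directly:
a = 1: 1+1=2, 1+3=4, 1+4=5, 1+5=6
a = 3: 3+1=4, 3+3=6, 3+4=0, 3+5=1
A + B = {0, 1, 2, 4, 5, 6}, so |A + B| = 6.
Verify: 6 ≥ 5? Yes ✓.

CD lower bound = 5, actual |A + B| = 6.


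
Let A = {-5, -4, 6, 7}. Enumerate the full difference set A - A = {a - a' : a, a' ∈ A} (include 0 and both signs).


A - A = {a - a' : a, a' ∈ A}.
Compute a - a' for each ordered pair (a, a'):
a = -5: -5--5=0, -5--4=-1, -5-6=-11, -5-7=-12
a = -4: -4--5=1, -4--4=0, -4-6=-10, -4-7=-11
a = 6: 6--5=11, 6--4=10, 6-6=0, 6-7=-1
a = 7: 7--5=12, 7--4=11, 7-6=1, 7-7=0
Collecting distinct values (and noting 0 appears from a-a):
A - A = {-12, -11, -10, -1, 0, 1, 10, 11, 12}
|A - A| = 9

A - A = {-12, -11, -10, -1, 0, 1, 10, 11, 12}


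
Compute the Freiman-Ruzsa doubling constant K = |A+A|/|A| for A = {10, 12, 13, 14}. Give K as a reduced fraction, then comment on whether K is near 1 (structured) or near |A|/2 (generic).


|A| = 4.
Compute A + A by enumerating all 16 pairs.
A + A = {20, 22, 23, 24, 25, 26, 27, 28}, so |A + A| = 8.
K = |A + A| / |A| = 8/4 = 2/1 ≈ 2.0000.
Reference: AP of size 4 gives K = 7/4 ≈ 1.7500; a fully generic set of size 4 gives K ≈ 2.5000.

|A| = 4, |A + A| = 8, K = 8/4 = 2/1.


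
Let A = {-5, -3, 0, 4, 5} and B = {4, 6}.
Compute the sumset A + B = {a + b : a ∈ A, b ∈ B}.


A + B = {a + b : a ∈ A, b ∈ B}.
Enumerate all |A|·|B| = 5·2 = 10 pairs (a, b) and collect distinct sums.
a = -5: -5+4=-1, -5+6=1
a = -3: -3+4=1, -3+6=3
a = 0: 0+4=4, 0+6=6
a = 4: 4+4=8, 4+6=10
a = 5: 5+4=9, 5+6=11
Collecting distinct sums: A + B = {-1, 1, 3, 4, 6, 8, 9, 10, 11}
|A + B| = 9

A + B = {-1, 1, 3, 4, 6, 8, 9, 10, 11}


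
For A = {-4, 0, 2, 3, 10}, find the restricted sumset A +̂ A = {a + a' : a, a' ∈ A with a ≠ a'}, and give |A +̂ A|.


Restricted sumset: A +̂ A = {a + a' : a ∈ A, a' ∈ A, a ≠ a'}.
Equivalently, take A + A and drop any sum 2a that is achievable ONLY as a + a for a ∈ A (i.e. sums representable only with equal summands).
Enumerate pairs (a, a') with a < a' (symmetric, so each unordered pair gives one sum; this covers all a ≠ a'):
  -4 + 0 = -4
  -4 + 2 = -2
  -4 + 3 = -1
  -4 + 10 = 6
  0 + 2 = 2
  0 + 3 = 3
  0 + 10 = 10
  2 + 3 = 5
  2 + 10 = 12
  3 + 10 = 13
Collected distinct sums: {-4, -2, -1, 2, 3, 5, 6, 10, 12, 13}
|A +̂ A| = 10
(Reference bound: |A +̂ A| ≥ 2|A| - 3 for |A| ≥ 2, with |A| = 5 giving ≥ 7.)

|A +̂ A| = 10


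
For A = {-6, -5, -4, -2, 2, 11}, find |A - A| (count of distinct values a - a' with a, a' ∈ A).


A - A = {a - a' : a, a' ∈ A}; |A| = 6.
Bounds: 2|A|-1 ≤ |A - A| ≤ |A|² - |A| + 1, i.e. 11 ≤ |A - A| ≤ 31.
Note: 0 ∈ A - A always (from a - a). The set is symmetric: if d ∈ A - A then -d ∈ A - A.
Enumerate nonzero differences d = a - a' with a > a' (then include -d):
Positive differences: {1, 2, 3, 4, 6, 7, 8, 9, 13, 15, 16, 17}
Full difference set: {0} ∪ (positive diffs) ∪ (negative diffs).
|A - A| = 1 + 2·12 = 25 (matches direct enumeration: 25).

|A - A| = 25


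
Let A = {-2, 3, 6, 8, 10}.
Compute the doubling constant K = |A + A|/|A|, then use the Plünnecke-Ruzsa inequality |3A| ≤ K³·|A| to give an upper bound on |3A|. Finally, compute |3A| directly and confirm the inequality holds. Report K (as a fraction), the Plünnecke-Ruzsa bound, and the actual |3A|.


|A| = 5.
Step 1: Compute A + A by enumerating all 25 pairs.
A + A = {-4, 1, 4, 6, 8, 9, 11, 12, 13, 14, 16, 18, 20}, so |A + A| = 13.
Step 2: Doubling constant K = |A + A|/|A| = 13/5 = 13/5 ≈ 2.6000.
Step 3: Plünnecke-Ruzsa gives |3A| ≤ K³·|A| = (2.6000)³ · 5 ≈ 87.8800.
Step 4: Compute 3A = A + A + A directly by enumerating all triples (a,b,c) ∈ A³; |3A| = 24.
Step 5: Check 24 ≤ 87.8800? Yes ✓.

K = 13/5, Plünnecke-Ruzsa bound K³|A| ≈ 87.8800, |3A| = 24, inequality holds.


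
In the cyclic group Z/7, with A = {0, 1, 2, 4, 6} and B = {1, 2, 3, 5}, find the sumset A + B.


Work in Z/7Z: reduce every sum a + b modulo 7.
Enumerate all 20 pairs:
a = 0: 0+1=1, 0+2=2, 0+3=3, 0+5=5
a = 1: 1+1=2, 1+2=3, 1+3=4, 1+5=6
a = 2: 2+1=3, 2+2=4, 2+3=5, 2+5=0
a = 4: 4+1=5, 4+2=6, 4+3=0, 4+5=2
a = 6: 6+1=0, 6+2=1, 6+3=2, 6+5=4
Distinct residues collected: {0, 1, 2, 3, 4, 5, 6}
|A + B| = 7 (out of 7 total residues).

A + B = {0, 1, 2, 3, 4, 5, 6}


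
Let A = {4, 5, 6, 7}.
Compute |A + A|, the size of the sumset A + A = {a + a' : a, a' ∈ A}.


A + A = {a + a' : a, a' ∈ A}; |A| = 4.
General bounds: 2|A| - 1 ≤ |A + A| ≤ |A|(|A|+1)/2, i.e. 7 ≤ |A + A| ≤ 10.
Lower bound 2|A|-1 is attained iff A is an arithmetic progression.
Enumerate sums a + a' for a ≤ a' (symmetric, so this suffices):
a = 4: 4+4=8, 4+5=9, 4+6=10, 4+7=11
a = 5: 5+5=10, 5+6=11, 5+7=12
a = 6: 6+6=12, 6+7=13
a = 7: 7+7=14
Distinct sums: {8, 9, 10, 11, 12, 13, 14}
|A + A| = 7

|A + A| = 7


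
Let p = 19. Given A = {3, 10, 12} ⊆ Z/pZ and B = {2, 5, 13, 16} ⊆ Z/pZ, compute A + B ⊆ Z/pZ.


Work in Z/19Z: reduce every sum a + b modulo 19.
Enumerate all 12 pairs:
a = 3: 3+2=5, 3+5=8, 3+13=16, 3+16=0
a = 10: 10+2=12, 10+5=15, 10+13=4, 10+16=7
a = 12: 12+2=14, 12+5=17, 12+13=6, 12+16=9
Distinct residues collected: {0, 4, 5, 6, 7, 8, 9, 12, 14, 15, 16, 17}
|A + B| = 12 (out of 19 total residues).

A + B = {0, 4, 5, 6, 7, 8, 9, 12, 14, 15, 16, 17}


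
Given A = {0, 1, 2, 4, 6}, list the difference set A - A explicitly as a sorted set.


A - A = {a - a' : a, a' ∈ A}.
Compute a - a' for each ordered pair (a, a'):
a = 0: 0-0=0, 0-1=-1, 0-2=-2, 0-4=-4, 0-6=-6
a = 1: 1-0=1, 1-1=0, 1-2=-1, 1-4=-3, 1-6=-5
a = 2: 2-0=2, 2-1=1, 2-2=0, 2-4=-2, 2-6=-4
a = 4: 4-0=4, 4-1=3, 4-2=2, 4-4=0, 4-6=-2
a = 6: 6-0=6, 6-1=5, 6-2=4, 6-4=2, 6-6=0
Collecting distinct values (and noting 0 appears from a-a):
A - A = {-6, -5, -4, -3, -2, -1, 0, 1, 2, 3, 4, 5, 6}
|A - A| = 13

A - A = {-6, -5, -4, -3, -2, -1, 0, 1, 2, 3, 4, 5, 6}


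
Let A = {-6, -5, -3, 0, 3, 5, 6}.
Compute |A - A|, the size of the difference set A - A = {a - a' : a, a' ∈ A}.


A - A = {a - a' : a, a' ∈ A}; |A| = 7.
Bounds: 2|A|-1 ≤ |A - A| ≤ |A|² - |A| + 1, i.e. 13 ≤ |A - A| ≤ 43.
Note: 0 ∈ A - A always (from a - a). The set is symmetric: if d ∈ A - A then -d ∈ A - A.
Enumerate nonzero differences d = a - a' with a > a' (then include -d):
Positive differences: {1, 2, 3, 5, 6, 8, 9, 10, 11, 12}
Full difference set: {0} ∪ (positive diffs) ∪ (negative diffs).
|A - A| = 1 + 2·10 = 21 (matches direct enumeration: 21).

|A - A| = 21


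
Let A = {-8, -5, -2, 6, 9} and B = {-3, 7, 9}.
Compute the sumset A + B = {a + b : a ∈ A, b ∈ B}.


A + B = {a + b : a ∈ A, b ∈ B}.
Enumerate all |A|·|B| = 5·3 = 15 pairs (a, b) and collect distinct sums.
a = -8: -8+-3=-11, -8+7=-1, -8+9=1
a = -5: -5+-3=-8, -5+7=2, -5+9=4
a = -2: -2+-3=-5, -2+7=5, -2+9=7
a = 6: 6+-3=3, 6+7=13, 6+9=15
a = 9: 9+-3=6, 9+7=16, 9+9=18
Collecting distinct sums: A + B = {-11, -8, -5, -1, 1, 2, 3, 4, 5, 6, 7, 13, 15, 16, 18}
|A + B| = 15

A + B = {-11, -8, -5, -1, 1, 2, 3, 4, 5, 6, 7, 13, 15, 16, 18}


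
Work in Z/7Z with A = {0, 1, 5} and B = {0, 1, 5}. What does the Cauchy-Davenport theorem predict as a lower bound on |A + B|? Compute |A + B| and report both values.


Cauchy-Davenport: |A + B| ≥ min(p, |A| + |B| - 1) for A, B nonempty in Z/pZ.
|A| = 3, |B| = 3, p = 7.
CD lower bound = min(7, 3 + 3 - 1) = min(7, 5) = 5.
Compute A + B mod 7 directly:
a = 0: 0+0=0, 0+1=1, 0+5=5
a = 1: 1+0=1, 1+1=2, 1+5=6
a = 5: 5+0=5, 5+1=6, 5+5=3
A + B = {0, 1, 2, 3, 5, 6}, so |A + B| = 6.
Verify: 6 ≥ 5? Yes ✓.

CD lower bound = 5, actual |A + B| = 6.


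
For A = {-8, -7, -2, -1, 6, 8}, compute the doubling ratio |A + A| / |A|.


|A| = 6.
Compute A + A by enumerating all 36 pairs.
A + A = {-16, -15, -14, -10, -9, -8, -4, -3, -2, -1, 0, 1, 4, 5, 6, 7, 12, 14, 16}, so |A + A| = 19.
K = |A + A| / |A| = 19/6 (already in lowest terms) ≈ 3.1667.
Reference: AP of size 6 gives K = 11/6 ≈ 1.8333; a fully generic set of size 6 gives K ≈ 3.5000.

|A| = 6, |A + A| = 19, K = 19/6.


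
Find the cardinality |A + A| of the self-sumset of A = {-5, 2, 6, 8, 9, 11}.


A + A = {a + a' : a, a' ∈ A}; |A| = 6.
General bounds: 2|A| - 1 ≤ |A + A| ≤ |A|(|A|+1)/2, i.e. 11 ≤ |A + A| ≤ 21.
Lower bound 2|A|-1 is attained iff A is an arithmetic progression.
Enumerate sums a + a' for a ≤ a' (symmetric, so this suffices):
a = -5: -5+-5=-10, -5+2=-3, -5+6=1, -5+8=3, -5+9=4, -5+11=6
a = 2: 2+2=4, 2+6=8, 2+8=10, 2+9=11, 2+11=13
a = 6: 6+6=12, 6+8=14, 6+9=15, 6+11=17
a = 8: 8+8=16, 8+9=17, 8+11=19
a = 9: 9+9=18, 9+11=20
a = 11: 11+11=22
Distinct sums: {-10, -3, 1, 3, 4, 6, 8, 10, 11, 12, 13, 14, 15, 16, 17, 18, 19, 20, 22}
|A + A| = 19

|A + A| = 19


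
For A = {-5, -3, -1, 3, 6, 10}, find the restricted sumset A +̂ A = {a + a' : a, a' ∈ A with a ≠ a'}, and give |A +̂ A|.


Restricted sumset: A +̂ A = {a + a' : a ∈ A, a' ∈ A, a ≠ a'}.
Equivalently, take A + A and drop any sum 2a that is achievable ONLY as a + a for a ∈ A (i.e. sums representable only with equal summands).
Enumerate pairs (a, a') with a < a' (symmetric, so each unordered pair gives one sum; this covers all a ≠ a'):
  -5 + -3 = -8
  -5 + -1 = -6
  -5 + 3 = -2
  -5 + 6 = 1
  -5 + 10 = 5
  -3 + -1 = -4
  -3 + 3 = 0
  -3 + 6 = 3
  -3 + 10 = 7
  -1 + 3 = 2
  -1 + 6 = 5
  -1 + 10 = 9
  3 + 6 = 9
  3 + 10 = 13
  6 + 10 = 16
Collected distinct sums: {-8, -6, -4, -2, 0, 1, 2, 3, 5, 7, 9, 13, 16}
|A +̂ A| = 13
(Reference bound: |A +̂ A| ≥ 2|A| - 3 for |A| ≥ 2, with |A| = 6 giving ≥ 9.)

|A +̂ A| = 13


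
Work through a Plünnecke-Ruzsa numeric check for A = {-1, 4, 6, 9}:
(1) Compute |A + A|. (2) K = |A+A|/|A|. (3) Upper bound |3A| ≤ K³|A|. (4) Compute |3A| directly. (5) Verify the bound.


|A| = 4.
Step 1: Compute A + A by enumerating all 16 pairs.
A + A = {-2, 3, 5, 8, 10, 12, 13, 15, 18}, so |A + A| = 9.
Step 2: Doubling constant K = |A + A|/|A| = 9/4 = 9/4 ≈ 2.2500.
Step 3: Plünnecke-Ruzsa gives |3A| ≤ K³·|A| = (2.2500)³ · 4 ≈ 45.5625.
Step 4: Compute 3A = A + A + A directly by enumerating all triples (a,b,c) ∈ A³; |3A| = 16.
Step 5: Check 16 ≤ 45.5625? Yes ✓.

K = 9/4, Plünnecke-Ruzsa bound K³|A| ≈ 45.5625, |3A| = 16, inequality holds.


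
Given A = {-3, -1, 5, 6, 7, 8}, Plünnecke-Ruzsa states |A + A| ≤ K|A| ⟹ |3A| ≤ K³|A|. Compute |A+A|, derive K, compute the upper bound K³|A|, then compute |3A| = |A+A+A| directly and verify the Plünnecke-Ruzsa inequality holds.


|A| = 6.
Step 1: Compute A + A by enumerating all 36 pairs.
A + A = {-6, -4, -2, 2, 3, 4, 5, 6, 7, 10, 11, 12, 13, 14, 15, 16}, so |A + A| = 16.
Step 2: Doubling constant K = |A + A|/|A| = 16/6 = 16/6 ≈ 2.6667.
Step 3: Plünnecke-Ruzsa gives |3A| ≤ K³·|A| = (2.6667)³ · 6 ≈ 113.7778.
Step 4: Compute 3A = A + A + A directly by enumerating all triples (a,b,c) ∈ A³; |3A| = 30.
Step 5: Check 30 ≤ 113.7778? Yes ✓.

K = 16/6, Plünnecke-Ruzsa bound K³|A| ≈ 113.7778, |3A| = 30, inequality holds.


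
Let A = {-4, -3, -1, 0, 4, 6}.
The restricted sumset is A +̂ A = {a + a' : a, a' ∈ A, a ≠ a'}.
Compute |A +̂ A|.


Restricted sumset: A +̂ A = {a + a' : a ∈ A, a' ∈ A, a ≠ a'}.
Equivalently, take A + A and drop any sum 2a that is achievable ONLY as a + a for a ∈ A (i.e. sums representable only with equal summands).
Enumerate pairs (a, a') with a < a' (symmetric, so each unordered pair gives one sum; this covers all a ≠ a'):
  -4 + -3 = -7
  -4 + -1 = -5
  -4 + 0 = -4
  -4 + 4 = 0
  -4 + 6 = 2
  -3 + -1 = -4
  -3 + 0 = -3
  -3 + 4 = 1
  -3 + 6 = 3
  -1 + 0 = -1
  -1 + 4 = 3
  -1 + 6 = 5
  0 + 4 = 4
  0 + 6 = 6
  4 + 6 = 10
Collected distinct sums: {-7, -5, -4, -3, -1, 0, 1, 2, 3, 4, 5, 6, 10}
|A +̂ A| = 13
(Reference bound: |A +̂ A| ≥ 2|A| - 3 for |A| ≥ 2, with |A| = 6 giving ≥ 9.)

|A +̂ A| = 13


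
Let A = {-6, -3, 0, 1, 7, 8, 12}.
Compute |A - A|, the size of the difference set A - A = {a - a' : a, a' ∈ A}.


A - A = {a - a' : a, a' ∈ A}; |A| = 7.
Bounds: 2|A|-1 ≤ |A - A| ≤ |A|² - |A| + 1, i.e. 13 ≤ |A - A| ≤ 43.
Note: 0 ∈ A - A always (from a - a). The set is symmetric: if d ∈ A - A then -d ∈ A - A.
Enumerate nonzero differences d = a - a' with a > a' (then include -d):
Positive differences: {1, 3, 4, 5, 6, 7, 8, 10, 11, 12, 13, 14, 15, 18}
Full difference set: {0} ∪ (positive diffs) ∪ (negative diffs).
|A - A| = 1 + 2·14 = 29 (matches direct enumeration: 29).

|A - A| = 29


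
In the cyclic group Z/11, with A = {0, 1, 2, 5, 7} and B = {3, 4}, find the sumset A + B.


Work in Z/11Z: reduce every sum a + b modulo 11.
Enumerate all 10 pairs:
a = 0: 0+3=3, 0+4=4
a = 1: 1+3=4, 1+4=5
a = 2: 2+3=5, 2+4=6
a = 5: 5+3=8, 5+4=9
a = 7: 7+3=10, 7+4=0
Distinct residues collected: {0, 3, 4, 5, 6, 8, 9, 10}
|A + B| = 8 (out of 11 total residues).

A + B = {0, 3, 4, 5, 6, 8, 9, 10}


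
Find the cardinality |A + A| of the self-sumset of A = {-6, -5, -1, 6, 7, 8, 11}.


A + A = {a + a' : a, a' ∈ A}; |A| = 7.
General bounds: 2|A| - 1 ≤ |A + A| ≤ |A|(|A|+1)/2, i.e. 13 ≤ |A + A| ≤ 28.
Lower bound 2|A|-1 is attained iff A is an arithmetic progression.
Enumerate sums a + a' for a ≤ a' (symmetric, so this suffices):
a = -6: -6+-6=-12, -6+-5=-11, -6+-1=-7, -6+6=0, -6+7=1, -6+8=2, -6+11=5
a = -5: -5+-5=-10, -5+-1=-6, -5+6=1, -5+7=2, -5+8=3, -5+11=6
a = -1: -1+-1=-2, -1+6=5, -1+7=6, -1+8=7, -1+11=10
a = 6: 6+6=12, 6+7=13, 6+8=14, 6+11=17
a = 7: 7+7=14, 7+8=15, 7+11=18
a = 8: 8+8=16, 8+11=19
a = 11: 11+11=22
Distinct sums: {-12, -11, -10, -7, -6, -2, 0, 1, 2, 3, 5, 6, 7, 10, 12, 13, 14, 15, 16, 17, 18, 19, 22}
|A + A| = 23

|A + A| = 23


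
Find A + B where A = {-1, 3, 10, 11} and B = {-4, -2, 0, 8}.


A + B = {a + b : a ∈ A, b ∈ B}.
Enumerate all |A|·|B| = 4·4 = 16 pairs (a, b) and collect distinct sums.
a = -1: -1+-4=-5, -1+-2=-3, -1+0=-1, -1+8=7
a = 3: 3+-4=-1, 3+-2=1, 3+0=3, 3+8=11
a = 10: 10+-4=6, 10+-2=8, 10+0=10, 10+8=18
a = 11: 11+-4=7, 11+-2=9, 11+0=11, 11+8=19
Collecting distinct sums: A + B = {-5, -3, -1, 1, 3, 6, 7, 8, 9, 10, 11, 18, 19}
|A + B| = 13

A + B = {-5, -3, -1, 1, 3, 6, 7, 8, 9, 10, 11, 18, 19}


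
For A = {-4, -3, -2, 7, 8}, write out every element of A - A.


A - A = {a - a' : a, a' ∈ A}.
Compute a - a' for each ordered pair (a, a'):
a = -4: -4--4=0, -4--3=-1, -4--2=-2, -4-7=-11, -4-8=-12
a = -3: -3--4=1, -3--3=0, -3--2=-1, -3-7=-10, -3-8=-11
a = -2: -2--4=2, -2--3=1, -2--2=0, -2-7=-9, -2-8=-10
a = 7: 7--4=11, 7--3=10, 7--2=9, 7-7=0, 7-8=-1
a = 8: 8--4=12, 8--3=11, 8--2=10, 8-7=1, 8-8=0
Collecting distinct values (and noting 0 appears from a-a):
A - A = {-12, -11, -10, -9, -2, -1, 0, 1, 2, 9, 10, 11, 12}
|A - A| = 13

A - A = {-12, -11, -10, -9, -2, -1, 0, 1, 2, 9, 10, 11, 12}


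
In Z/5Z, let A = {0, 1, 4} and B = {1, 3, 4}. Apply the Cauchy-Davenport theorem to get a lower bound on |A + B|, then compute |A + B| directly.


Cauchy-Davenport: |A + B| ≥ min(p, |A| + |B| - 1) for A, B nonempty in Z/pZ.
|A| = 3, |B| = 3, p = 5.
CD lower bound = min(5, 3 + 3 - 1) = min(5, 5) = 5.
Compute A + B mod 5 directly:
a = 0: 0+1=1, 0+3=3, 0+4=4
a = 1: 1+1=2, 1+3=4, 1+4=0
a = 4: 4+1=0, 4+3=2, 4+4=3
A + B = {0, 1, 2, 3, 4}, so |A + B| = 5.
Verify: 5 ≥ 5? Yes ✓.

CD lower bound = 5, actual |A + B| = 5.


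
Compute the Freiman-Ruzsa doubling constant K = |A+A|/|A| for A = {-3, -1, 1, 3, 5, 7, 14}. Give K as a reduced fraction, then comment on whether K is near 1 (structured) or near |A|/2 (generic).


|A| = 7.
Compute A + A by enumerating all 49 pairs.
A + A = {-6, -4, -2, 0, 2, 4, 6, 8, 10, 11, 12, 13, 14, 15, 17, 19, 21, 28}, so |A + A| = 18.
K = |A + A| / |A| = 18/7 (already in lowest terms) ≈ 2.5714.
Reference: AP of size 7 gives K = 13/7 ≈ 1.8571; a fully generic set of size 7 gives K ≈ 4.0000.

|A| = 7, |A + A| = 18, K = 18/7.


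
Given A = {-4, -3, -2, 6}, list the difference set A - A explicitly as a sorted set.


A - A = {a - a' : a, a' ∈ A}.
Compute a - a' for each ordered pair (a, a'):
a = -4: -4--4=0, -4--3=-1, -4--2=-2, -4-6=-10
a = -3: -3--4=1, -3--3=0, -3--2=-1, -3-6=-9
a = -2: -2--4=2, -2--3=1, -2--2=0, -2-6=-8
a = 6: 6--4=10, 6--3=9, 6--2=8, 6-6=0
Collecting distinct values (and noting 0 appears from a-a):
A - A = {-10, -9, -8, -2, -1, 0, 1, 2, 8, 9, 10}
|A - A| = 11

A - A = {-10, -9, -8, -2, -1, 0, 1, 2, 8, 9, 10}


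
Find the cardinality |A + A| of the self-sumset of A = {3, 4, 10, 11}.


A + A = {a + a' : a, a' ∈ A}; |A| = 4.
General bounds: 2|A| - 1 ≤ |A + A| ≤ |A|(|A|+1)/2, i.e. 7 ≤ |A + A| ≤ 10.
Lower bound 2|A|-1 is attained iff A is an arithmetic progression.
Enumerate sums a + a' for a ≤ a' (symmetric, so this suffices):
a = 3: 3+3=6, 3+4=7, 3+10=13, 3+11=14
a = 4: 4+4=8, 4+10=14, 4+11=15
a = 10: 10+10=20, 10+11=21
a = 11: 11+11=22
Distinct sums: {6, 7, 8, 13, 14, 15, 20, 21, 22}
|A + A| = 9

|A + A| = 9


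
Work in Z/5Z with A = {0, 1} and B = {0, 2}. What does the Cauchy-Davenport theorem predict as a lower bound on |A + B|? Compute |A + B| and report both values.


Cauchy-Davenport: |A + B| ≥ min(p, |A| + |B| - 1) for A, B nonempty in Z/pZ.
|A| = 2, |B| = 2, p = 5.
CD lower bound = min(5, 2 + 2 - 1) = min(5, 3) = 3.
Compute A + B mod 5 directly:
a = 0: 0+0=0, 0+2=2
a = 1: 1+0=1, 1+2=3
A + B = {0, 1, 2, 3}, so |A + B| = 4.
Verify: 4 ≥ 3? Yes ✓.

CD lower bound = 3, actual |A + B| = 4.


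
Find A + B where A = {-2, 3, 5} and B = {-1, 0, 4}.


A + B = {a + b : a ∈ A, b ∈ B}.
Enumerate all |A|·|B| = 3·3 = 9 pairs (a, b) and collect distinct sums.
a = -2: -2+-1=-3, -2+0=-2, -2+4=2
a = 3: 3+-1=2, 3+0=3, 3+4=7
a = 5: 5+-1=4, 5+0=5, 5+4=9
Collecting distinct sums: A + B = {-3, -2, 2, 3, 4, 5, 7, 9}
|A + B| = 8

A + B = {-3, -2, 2, 3, 4, 5, 7, 9}


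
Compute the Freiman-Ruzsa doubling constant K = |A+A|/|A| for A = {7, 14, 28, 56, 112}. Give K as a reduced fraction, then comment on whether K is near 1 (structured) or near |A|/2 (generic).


|A| = 5.
Compute A + A by enumerating all 25 pairs.
A + A = {14, 21, 28, 35, 42, 56, 63, 70, 84, 112, 119, 126, 140, 168, 224}, so |A + A| = 15.
K = |A + A| / |A| = 15/5 = 3/1 ≈ 3.0000.
Reference: AP of size 5 gives K = 9/5 ≈ 1.8000; a fully generic set of size 5 gives K ≈ 3.0000.

|A| = 5, |A + A| = 15, K = 15/5 = 3/1.


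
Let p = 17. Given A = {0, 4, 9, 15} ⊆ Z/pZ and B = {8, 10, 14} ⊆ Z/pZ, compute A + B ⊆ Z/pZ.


Work in Z/17Z: reduce every sum a + b modulo 17.
Enumerate all 12 pairs:
a = 0: 0+8=8, 0+10=10, 0+14=14
a = 4: 4+8=12, 4+10=14, 4+14=1
a = 9: 9+8=0, 9+10=2, 9+14=6
a = 15: 15+8=6, 15+10=8, 15+14=12
Distinct residues collected: {0, 1, 2, 6, 8, 10, 12, 14}
|A + B| = 8 (out of 17 total residues).

A + B = {0, 1, 2, 6, 8, 10, 12, 14}


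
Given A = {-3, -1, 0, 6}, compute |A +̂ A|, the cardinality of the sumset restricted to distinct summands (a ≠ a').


Restricted sumset: A +̂ A = {a + a' : a ∈ A, a' ∈ A, a ≠ a'}.
Equivalently, take A + A and drop any sum 2a that is achievable ONLY as a + a for a ∈ A (i.e. sums representable only with equal summands).
Enumerate pairs (a, a') with a < a' (symmetric, so each unordered pair gives one sum; this covers all a ≠ a'):
  -3 + -1 = -4
  -3 + 0 = -3
  -3 + 6 = 3
  -1 + 0 = -1
  -1 + 6 = 5
  0 + 6 = 6
Collected distinct sums: {-4, -3, -1, 3, 5, 6}
|A +̂ A| = 6
(Reference bound: |A +̂ A| ≥ 2|A| - 3 for |A| ≥ 2, with |A| = 4 giving ≥ 5.)

|A +̂ A| = 6


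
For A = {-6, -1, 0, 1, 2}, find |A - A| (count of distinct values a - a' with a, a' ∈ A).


A - A = {a - a' : a, a' ∈ A}; |A| = 5.
Bounds: 2|A|-1 ≤ |A - A| ≤ |A|² - |A| + 1, i.e. 9 ≤ |A - A| ≤ 21.
Note: 0 ∈ A - A always (from a - a). The set is symmetric: if d ∈ A - A then -d ∈ A - A.
Enumerate nonzero differences d = a - a' with a > a' (then include -d):
Positive differences: {1, 2, 3, 5, 6, 7, 8}
Full difference set: {0} ∪ (positive diffs) ∪ (negative diffs).
|A - A| = 1 + 2·7 = 15 (matches direct enumeration: 15).

|A - A| = 15


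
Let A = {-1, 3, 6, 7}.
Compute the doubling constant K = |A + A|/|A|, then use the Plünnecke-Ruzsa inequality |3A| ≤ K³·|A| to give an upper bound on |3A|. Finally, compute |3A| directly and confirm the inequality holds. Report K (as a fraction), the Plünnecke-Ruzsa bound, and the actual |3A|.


|A| = 4.
Step 1: Compute A + A by enumerating all 16 pairs.
A + A = {-2, 2, 5, 6, 9, 10, 12, 13, 14}, so |A + A| = 9.
Step 2: Doubling constant K = |A + A|/|A| = 9/4 = 9/4 ≈ 2.2500.
Step 3: Plünnecke-Ruzsa gives |3A| ≤ K³·|A| = (2.2500)³ · 4 ≈ 45.5625.
Step 4: Compute 3A = A + A + A directly by enumerating all triples (a,b,c) ∈ A³; |3A| = 16.
Step 5: Check 16 ≤ 45.5625? Yes ✓.

K = 9/4, Plünnecke-Ruzsa bound K³|A| ≈ 45.5625, |3A| = 16, inequality holds.


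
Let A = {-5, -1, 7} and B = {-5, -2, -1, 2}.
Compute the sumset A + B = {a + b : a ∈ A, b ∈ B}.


A + B = {a + b : a ∈ A, b ∈ B}.
Enumerate all |A|·|B| = 3·4 = 12 pairs (a, b) and collect distinct sums.
a = -5: -5+-5=-10, -5+-2=-7, -5+-1=-6, -5+2=-3
a = -1: -1+-5=-6, -1+-2=-3, -1+-1=-2, -1+2=1
a = 7: 7+-5=2, 7+-2=5, 7+-1=6, 7+2=9
Collecting distinct sums: A + B = {-10, -7, -6, -3, -2, 1, 2, 5, 6, 9}
|A + B| = 10

A + B = {-10, -7, -6, -3, -2, 1, 2, 5, 6, 9}


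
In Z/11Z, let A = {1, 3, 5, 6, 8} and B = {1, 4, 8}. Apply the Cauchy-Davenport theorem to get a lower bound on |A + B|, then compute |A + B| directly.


Cauchy-Davenport: |A + B| ≥ min(p, |A| + |B| - 1) for A, B nonempty in Z/pZ.
|A| = 5, |B| = 3, p = 11.
CD lower bound = min(11, 5 + 3 - 1) = min(11, 7) = 7.
Compute A + B mod 11 directly:
a = 1: 1+1=2, 1+4=5, 1+8=9
a = 3: 3+1=4, 3+4=7, 3+8=0
a = 5: 5+1=6, 5+4=9, 5+8=2
a = 6: 6+1=7, 6+4=10, 6+8=3
a = 8: 8+1=9, 8+4=1, 8+8=5
A + B = {0, 1, 2, 3, 4, 5, 6, 7, 9, 10}, so |A + B| = 10.
Verify: 10 ≥ 7? Yes ✓.

CD lower bound = 7, actual |A + B| = 10.


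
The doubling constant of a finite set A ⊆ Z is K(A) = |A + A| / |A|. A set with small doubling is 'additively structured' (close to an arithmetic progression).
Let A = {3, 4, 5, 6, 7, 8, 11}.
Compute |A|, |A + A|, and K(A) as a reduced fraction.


|A| = 7.
Compute A + A by enumerating all 49 pairs.
A + A = {6, 7, 8, 9, 10, 11, 12, 13, 14, 15, 16, 17, 18, 19, 22}, so |A + A| = 15.
K = |A + A| / |A| = 15/7 (already in lowest terms) ≈ 2.1429.
Reference: AP of size 7 gives K = 13/7 ≈ 1.8571; a fully generic set of size 7 gives K ≈ 4.0000.

|A| = 7, |A + A| = 15, K = 15/7.


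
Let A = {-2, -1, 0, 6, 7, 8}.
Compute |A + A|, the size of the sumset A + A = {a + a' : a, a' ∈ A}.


A + A = {a + a' : a, a' ∈ A}; |A| = 6.
General bounds: 2|A| - 1 ≤ |A + A| ≤ |A|(|A|+1)/2, i.e. 11 ≤ |A + A| ≤ 21.
Lower bound 2|A|-1 is attained iff A is an arithmetic progression.
Enumerate sums a + a' for a ≤ a' (symmetric, so this suffices):
a = -2: -2+-2=-4, -2+-1=-3, -2+0=-2, -2+6=4, -2+7=5, -2+8=6
a = -1: -1+-1=-2, -1+0=-1, -1+6=5, -1+7=6, -1+8=7
a = 0: 0+0=0, 0+6=6, 0+7=7, 0+8=8
a = 6: 6+6=12, 6+7=13, 6+8=14
a = 7: 7+7=14, 7+8=15
a = 8: 8+8=16
Distinct sums: {-4, -3, -2, -1, 0, 4, 5, 6, 7, 8, 12, 13, 14, 15, 16}
|A + A| = 15

|A + A| = 15


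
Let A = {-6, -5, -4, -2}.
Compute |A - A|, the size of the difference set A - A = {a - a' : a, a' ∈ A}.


A - A = {a - a' : a, a' ∈ A}; |A| = 4.
Bounds: 2|A|-1 ≤ |A - A| ≤ |A|² - |A| + 1, i.e. 7 ≤ |A - A| ≤ 13.
Note: 0 ∈ A - A always (from a - a). The set is symmetric: if d ∈ A - A then -d ∈ A - A.
Enumerate nonzero differences d = a - a' with a > a' (then include -d):
Positive differences: {1, 2, 3, 4}
Full difference set: {0} ∪ (positive diffs) ∪ (negative diffs).
|A - A| = 1 + 2·4 = 9 (matches direct enumeration: 9).

|A - A| = 9


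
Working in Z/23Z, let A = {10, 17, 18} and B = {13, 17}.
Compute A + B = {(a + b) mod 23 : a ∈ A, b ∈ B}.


Work in Z/23Z: reduce every sum a + b modulo 23.
Enumerate all 6 pairs:
a = 10: 10+13=0, 10+17=4
a = 17: 17+13=7, 17+17=11
a = 18: 18+13=8, 18+17=12
Distinct residues collected: {0, 4, 7, 8, 11, 12}
|A + B| = 6 (out of 23 total residues).

A + B = {0, 4, 7, 8, 11, 12}


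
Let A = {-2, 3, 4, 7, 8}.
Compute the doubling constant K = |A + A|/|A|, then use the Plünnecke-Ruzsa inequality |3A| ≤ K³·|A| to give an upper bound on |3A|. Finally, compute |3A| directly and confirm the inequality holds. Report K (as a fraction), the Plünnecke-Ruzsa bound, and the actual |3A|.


|A| = 5.
Step 1: Compute A + A by enumerating all 25 pairs.
A + A = {-4, 1, 2, 5, 6, 7, 8, 10, 11, 12, 14, 15, 16}, so |A + A| = 13.
Step 2: Doubling constant K = |A + A|/|A| = 13/5 = 13/5 ≈ 2.6000.
Step 3: Plünnecke-Ruzsa gives |3A| ≤ K³·|A| = (2.6000)³ · 5 ≈ 87.8800.
Step 4: Compute 3A = A + A + A directly by enumerating all triples (a,b,c) ∈ A³; |3A| = 24.
Step 5: Check 24 ≤ 87.8800? Yes ✓.

K = 13/5, Plünnecke-Ruzsa bound K³|A| ≈ 87.8800, |3A| = 24, inequality holds.


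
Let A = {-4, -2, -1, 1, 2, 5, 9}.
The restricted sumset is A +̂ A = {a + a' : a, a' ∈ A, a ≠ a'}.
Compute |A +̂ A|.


Restricted sumset: A +̂ A = {a + a' : a ∈ A, a' ∈ A, a ≠ a'}.
Equivalently, take A + A and drop any sum 2a that is achievable ONLY as a + a for a ∈ A (i.e. sums representable only with equal summands).
Enumerate pairs (a, a') with a < a' (symmetric, so each unordered pair gives one sum; this covers all a ≠ a'):
  -4 + -2 = -6
  -4 + -1 = -5
  -4 + 1 = -3
  -4 + 2 = -2
  -4 + 5 = 1
  -4 + 9 = 5
  -2 + -1 = -3
  -2 + 1 = -1
  -2 + 2 = 0
  -2 + 5 = 3
  -2 + 9 = 7
  -1 + 1 = 0
  -1 + 2 = 1
  -1 + 5 = 4
  -1 + 9 = 8
  1 + 2 = 3
  1 + 5 = 6
  1 + 9 = 10
  2 + 5 = 7
  2 + 9 = 11
  5 + 9 = 14
Collected distinct sums: {-6, -5, -3, -2, -1, 0, 1, 3, 4, 5, 6, 7, 8, 10, 11, 14}
|A +̂ A| = 16
(Reference bound: |A +̂ A| ≥ 2|A| - 3 for |A| ≥ 2, with |A| = 7 giving ≥ 11.)

|A +̂ A| = 16


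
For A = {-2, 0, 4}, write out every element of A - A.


A - A = {a - a' : a, a' ∈ A}.
Compute a - a' for each ordered pair (a, a'):
a = -2: -2--2=0, -2-0=-2, -2-4=-6
a = 0: 0--2=2, 0-0=0, 0-4=-4
a = 4: 4--2=6, 4-0=4, 4-4=0
Collecting distinct values (and noting 0 appears from a-a):
A - A = {-6, -4, -2, 0, 2, 4, 6}
|A - A| = 7

A - A = {-6, -4, -2, 0, 2, 4, 6}


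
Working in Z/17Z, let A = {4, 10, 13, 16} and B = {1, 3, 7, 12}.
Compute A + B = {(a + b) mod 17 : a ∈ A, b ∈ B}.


Work in Z/17Z: reduce every sum a + b modulo 17.
Enumerate all 16 pairs:
a = 4: 4+1=5, 4+3=7, 4+7=11, 4+12=16
a = 10: 10+1=11, 10+3=13, 10+7=0, 10+12=5
a = 13: 13+1=14, 13+3=16, 13+7=3, 13+12=8
a = 16: 16+1=0, 16+3=2, 16+7=6, 16+12=11
Distinct residues collected: {0, 2, 3, 5, 6, 7, 8, 11, 13, 14, 16}
|A + B| = 11 (out of 17 total residues).

A + B = {0, 2, 3, 5, 6, 7, 8, 11, 13, 14, 16}


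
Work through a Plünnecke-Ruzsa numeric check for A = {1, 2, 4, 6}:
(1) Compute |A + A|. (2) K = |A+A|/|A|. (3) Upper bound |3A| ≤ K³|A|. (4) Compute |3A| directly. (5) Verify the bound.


|A| = 4.
Step 1: Compute A + A by enumerating all 16 pairs.
A + A = {2, 3, 4, 5, 6, 7, 8, 10, 12}, so |A + A| = 9.
Step 2: Doubling constant K = |A + A|/|A| = 9/4 = 9/4 ≈ 2.2500.
Step 3: Plünnecke-Ruzsa gives |3A| ≤ K³·|A| = (2.2500)³ · 4 ≈ 45.5625.
Step 4: Compute 3A = A + A + A directly by enumerating all triples (a,b,c) ∈ A³; |3A| = 14.
Step 5: Check 14 ≤ 45.5625? Yes ✓.

K = 9/4, Plünnecke-Ruzsa bound K³|A| ≈ 45.5625, |3A| = 14, inequality holds.


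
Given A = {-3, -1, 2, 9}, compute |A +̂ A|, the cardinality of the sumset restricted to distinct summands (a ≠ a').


Restricted sumset: A +̂ A = {a + a' : a ∈ A, a' ∈ A, a ≠ a'}.
Equivalently, take A + A and drop any sum 2a that is achievable ONLY as a + a for a ∈ A (i.e. sums representable only with equal summands).
Enumerate pairs (a, a') with a < a' (symmetric, so each unordered pair gives one sum; this covers all a ≠ a'):
  -3 + -1 = -4
  -3 + 2 = -1
  -3 + 9 = 6
  -1 + 2 = 1
  -1 + 9 = 8
  2 + 9 = 11
Collected distinct sums: {-4, -1, 1, 6, 8, 11}
|A +̂ A| = 6
(Reference bound: |A +̂ A| ≥ 2|A| - 3 for |A| ≥ 2, with |A| = 4 giving ≥ 5.)

|A +̂ A| = 6


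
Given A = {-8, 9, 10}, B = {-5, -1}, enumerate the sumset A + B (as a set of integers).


A + B = {a + b : a ∈ A, b ∈ B}.
Enumerate all |A|·|B| = 3·2 = 6 pairs (a, b) and collect distinct sums.
a = -8: -8+-5=-13, -8+-1=-9
a = 9: 9+-5=4, 9+-1=8
a = 10: 10+-5=5, 10+-1=9
Collecting distinct sums: A + B = {-13, -9, 4, 5, 8, 9}
|A + B| = 6

A + B = {-13, -9, 4, 5, 8, 9}


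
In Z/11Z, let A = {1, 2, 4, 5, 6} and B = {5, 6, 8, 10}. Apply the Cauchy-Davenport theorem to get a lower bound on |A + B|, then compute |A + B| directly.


Cauchy-Davenport: |A + B| ≥ min(p, |A| + |B| - 1) for A, B nonempty in Z/pZ.
|A| = 5, |B| = 4, p = 11.
CD lower bound = min(11, 5 + 4 - 1) = min(11, 8) = 8.
Compute A + B mod 11 directly:
a = 1: 1+5=6, 1+6=7, 1+8=9, 1+10=0
a = 2: 2+5=7, 2+6=8, 2+8=10, 2+10=1
a = 4: 4+5=9, 4+6=10, 4+8=1, 4+10=3
a = 5: 5+5=10, 5+6=0, 5+8=2, 5+10=4
a = 6: 6+5=0, 6+6=1, 6+8=3, 6+10=5
A + B = {0, 1, 2, 3, 4, 5, 6, 7, 8, 9, 10}, so |A + B| = 11.
Verify: 11 ≥ 8? Yes ✓.

CD lower bound = 8, actual |A + B| = 11.


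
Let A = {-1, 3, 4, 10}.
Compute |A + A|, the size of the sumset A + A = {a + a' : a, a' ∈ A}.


A + A = {a + a' : a, a' ∈ A}; |A| = 4.
General bounds: 2|A| - 1 ≤ |A + A| ≤ |A|(|A|+1)/2, i.e. 7 ≤ |A + A| ≤ 10.
Lower bound 2|A|-1 is attained iff A is an arithmetic progression.
Enumerate sums a + a' for a ≤ a' (symmetric, so this suffices):
a = -1: -1+-1=-2, -1+3=2, -1+4=3, -1+10=9
a = 3: 3+3=6, 3+4=7, 3+10=13
a = 4: 4+4=8, 4+10=14
a = 10: 10+10=20
Distinct sums: {-2, 2, 3, 6, 7, 8, 9, 13, 14, 20}
|A + A| = 10

|A + A| = 10


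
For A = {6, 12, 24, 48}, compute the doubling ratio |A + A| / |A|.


|A| = 4.
Compute A + A by enumerating all 16 pairs.
A + A = {12, 18, 24, 30, 36, 48, 54, 60, 72, 96}, so |A + A| = 10.
K = |A + A| / |A| = 10/4 = 5/2 ≈ 2.5000.
Reference: AP of size 4 gives K = 7/4 ≈ 1.7500; a fully generic set of size 4 gives K ≈ 2.5000.

|A| = 4, |A + A| = 10, K = 10/4 = 5/2.


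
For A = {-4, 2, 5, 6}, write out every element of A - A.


A - A = {a - a' : a, a' ∈ A}.
Compute a - a' for each ordered pair (a, a'):
a = -4: -4--4=0, -4-2=-6, -4-5=-9, -4-6=-10
a = 2: 2--4=6, 2-2=0, 2-5=-3, 2-6=-4
a = 5: 5--4=9, 5-2=3, 5-5=0, 5-6=-1
a = 6: 6--4=10, 6-2=4, 6-5=1, 6-6=0
Collecting distinct values (and noting 0 appears from a-a):
A - A = {-10, -9, -6, -4, -3, -1, 0, 1, 3, 4, 6, 9, 10}
|A - A| = 13

A - A = {-10, -9, -6, -4, -3, -1, 0, 1, 3, 4, 6, 9, 10}


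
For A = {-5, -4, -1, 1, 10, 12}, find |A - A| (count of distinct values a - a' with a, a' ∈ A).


A - A = {a - a' : a, a' ∈ A}; |A| = 6.
Bounds: 2|A|-1 ≤ |A - A| ≤ |A|² - |A| + 1, i.e. 11 ≤ |A - A| ≤ 31.
Note: 0 ∈ A - A always (from a - a). The set is symmetric: if d ∈ A - A then -d ∈ A - A.
Enumerate nonzero differences d = a - a' with a > a' (then include -d):
Positive differences: {1, 2, 3, 4, 5, 6, 9, 11, 13, 14, 15, 16, 17}
Full difference set: {0} ∪ (positive diffs) ∪ (negative diffs).
|A - A| = 1 + 2·13 = 27 (matches direct enumeration: 27).

|A - A| = 27


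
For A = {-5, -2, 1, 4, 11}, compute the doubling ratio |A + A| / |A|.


|A| = 5.
Compute A + A by enumerating all 25 pairs.
A + A = {-10, -7, -4, -1, 2, 5, 6, 8, 9, 12, 15, 22}, so |A + A| = 12.
K = |A + A| / |A| = 12/5 (already in lowest terms) ≈ 2.4000.
Reference: AP of size 5 gives K = 9/5 ≈ 1.8000; a fully generic set of size 5 gives K ≈ 3.0000.

|A| = 5, |A + A| = 12, K = 12/5.


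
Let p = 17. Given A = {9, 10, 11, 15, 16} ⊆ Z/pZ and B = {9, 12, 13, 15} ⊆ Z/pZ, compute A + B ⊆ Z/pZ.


Work in Z/17Z: reduce every sum a + b modulo 17.
Enumerate all 20 pairs:
a = 9: 9+9=1, 9+12=4, 9+13=5, 9+15=7
a = 10: 10+9=2, 10+12=5, 10+13=6, 10+15=8
a = 11: 11+9=3, 11+12=6, 11+13=7, 11+15=9
a = 15: 15+9=7, 15+12=10, 15+13=11, 15+15=13
a = 16: 16+9=8, 16+12=11, 16+13=12, 16+15=14
Distinct residues collected: {1, 2, 3, 4, 5, 6, 7, 8, 9, 10, 11, 12, 13, 14}
|A + B| = 14 (out of 17 total residues).

A + B = {1, 2, 3, 4, 5, 6, 7, 8, 9, 10, 11, 12, 13, 14}


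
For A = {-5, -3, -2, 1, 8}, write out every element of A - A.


A - A = {a - a' : a, a' ∈ A}.
Compute a - a' for each ordered pair (a, a'):
a = -5: -5--5=0, -5--3=-2, -5--2=-3, -5-1=-6, -5-8=-13
a = -3: -3--5=2, -3--3=0, -3--2=-1, -3-1=-4, -3-8=-11
a = -2: -2--5=3, -2--3=1, -2--2=0, -2-1=-3, -2-8=-10
a = 1: 1--5=6, 1--3=4, 1--2=3, 1-1=0, 1-8=-7
a = 8: 8--5=13, 8--3=11, 8--2=10, 8-1=7, 8-8=0
Collecting distinct values (and noting 0 appears from a-a):
A - A = {-13, -11, -10, -7, -6, -4, -3, -2, -1, 0, 1, 2, 3, 4, 6, 7, 10, 11, 13}
|A - A| = 19

A - A = {-13, -11, -10, -7, -6, -4, -3, -2, -1, 0, 1, 2, 3, 4, 6, 7, 10, 11, 13}


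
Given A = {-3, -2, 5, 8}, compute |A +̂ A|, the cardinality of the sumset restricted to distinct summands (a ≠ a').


Restricted sumset: A +̂ A = {a + a' : a ∈ A, a' ∈ A, a ≠ a'}.
Equivalently, take A + A and drop any sum 2a that is achievable ONLY as a + a for a ∈ A (i.e. sums representable only with equal summands).
Enumerate pairs (a, a') with a < a' (symmetric, so each unordered pair gives one sum; this covers all a ≠ a'):
  -3 + -2 = -5
  -3 + 5 = 2
  -3 + 8 = 5
  -2 + 5 = 3
  -2 + 8 = 6
  5 + 8 = 13
Collected distinct sums: {-5, 2, 3, 5, 6, 13}
|A +̂ A| = 6
(Reference bound: |A +̂ A| ≥ 2|A| - 3 for |A| ≥ 2, with |A| = 4 giving ≥ 5.)

|A +̂ A| = 6


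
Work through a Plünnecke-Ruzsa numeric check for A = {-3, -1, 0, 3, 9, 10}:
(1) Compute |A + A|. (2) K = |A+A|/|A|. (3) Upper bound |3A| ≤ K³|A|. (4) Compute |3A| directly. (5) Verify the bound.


|A| = 6.
Step 1: Compute A + A by enumerating all 36 pairs.
A + A = {-6, -4, -3, -2, -1, 0, 2, 3, 6, 7, 8, 9, 10, 12, 13, 18, 19, 20}, so |A + A| = 18.
Step 2: Doubling constant K = |A + A|/|A| = 18/6 = 18/6 ≈ 3.0000.
Step 3: Plünnecke-Ruzsa gives |3A| ≤ K³·|A| = (3.0000)³ · 6 ≈ 162.0000.
Step 4: Compute 3A = A + A + A directly by enumerating all triples (a,b,c) ∈ A³; |3A| = 35.
Step 5: Check 35 ≤ 162.0000? Yes ✓.

K = 18/6, Plünnecke-Ruzsa bound K³|A| ≈ 162.0000, |3A| = 35, inequality holds.


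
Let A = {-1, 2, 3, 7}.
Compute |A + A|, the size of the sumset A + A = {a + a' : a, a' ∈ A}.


A + A = {a + a' : a, a' ∈ A}; |A| = 4.
General bounds: 2|A| - 1 ≤ |A + A| ≤ |A|(|A|+1)/2, i.e. 7 ≤ |A + A| ≤ 10.
Lower bound 2|A|-1 is attained iff A is an arithmetic progression.
Enumerate sums a + a' for a ≤ a' (symmetric, so this suffices):
a = -1: -1+-1=-2, -1+2=1, -1+3=2, -1+7=6
a = 2: 2+2=4, 2+3=5, 2+7=9
a = 3: 3+3=6, 3+7=10
a = 7: 7+7=14
Distinct sums: {-2, 1, 2, 4, 5, 6, 9, 10, 14}
|A + A| = 9

|A + A| = 9
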